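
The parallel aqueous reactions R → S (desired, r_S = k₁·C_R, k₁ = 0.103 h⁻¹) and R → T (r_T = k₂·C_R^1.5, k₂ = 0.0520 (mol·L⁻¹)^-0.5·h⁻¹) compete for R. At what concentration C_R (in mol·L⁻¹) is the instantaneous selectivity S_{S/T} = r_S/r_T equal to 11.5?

S_{S/T} = (k₁/k₂)·C_R^-0.5 ⇒ C_R = (S·k₂/k₁)^(-2).
= (11.5×0.0520/0.103)^(-2) = (5.806)^(-2) = 0.0297 mol·L⁻¹.

0.0297 mol·L⁻¹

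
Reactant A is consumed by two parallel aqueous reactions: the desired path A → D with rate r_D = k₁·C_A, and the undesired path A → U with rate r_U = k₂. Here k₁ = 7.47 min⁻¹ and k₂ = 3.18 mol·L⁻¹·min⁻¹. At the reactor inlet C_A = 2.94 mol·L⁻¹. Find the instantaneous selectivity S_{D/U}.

6.91

S_{D/U} = r_D/r_U = (k₁·C_A)/(k₂) = (k₁/k₂)·C_A.
= (7.47×2.940) / (3.18) = 21.96/3.180 = 6.91.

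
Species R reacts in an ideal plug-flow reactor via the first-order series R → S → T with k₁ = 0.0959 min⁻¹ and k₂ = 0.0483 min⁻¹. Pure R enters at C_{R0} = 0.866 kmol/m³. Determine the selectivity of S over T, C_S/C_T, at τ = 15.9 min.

1.73

Solving the coupled first-order balances gives C_S(τ) = [k₁/(k₂−k₁)]·C_{R0}·(e^(−k₁τ) − e^(−k₂τ)).
e^(−k₁τ) = e^(−0.0959×15.9) = e^(−1.525) = 0.2177; e^(−k₂τ) = e^(−0.7680) = 0.4640.
C_S = 0.0959×0.866/(0.0483−0.0959) × (0.2177−0.4640) = (-1.745)×(-0.2463) = 0.4297 kmol/m³.
C_R = C_{R0}e^(−k₁τ) = 0.1885 kmol/m³, so C_T = C_{R0}−C_R−C_S = 0.2478 kmol/m³; C_S/C_T = 1.73.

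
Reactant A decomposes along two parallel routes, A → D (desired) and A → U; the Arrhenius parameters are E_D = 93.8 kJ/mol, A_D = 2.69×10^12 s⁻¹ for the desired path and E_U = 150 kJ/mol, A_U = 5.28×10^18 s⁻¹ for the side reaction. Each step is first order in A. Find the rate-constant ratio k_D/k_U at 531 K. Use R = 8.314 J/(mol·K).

With equal orders, S_{D/U} = k_D/k_U = (A_D/A_U)·exp[(E_U−E_D)/(RT)].
(E_U−E_D)/(RT) = (150−93.8)×10³/(8.314×531) = 56200/4415 = 12.73.
k_D/k_U = (2.69×10^12/5.28×10^18)·exp(12.73) = 5.095×10^-7 × 3.378×10^5 = 0.172.

0.172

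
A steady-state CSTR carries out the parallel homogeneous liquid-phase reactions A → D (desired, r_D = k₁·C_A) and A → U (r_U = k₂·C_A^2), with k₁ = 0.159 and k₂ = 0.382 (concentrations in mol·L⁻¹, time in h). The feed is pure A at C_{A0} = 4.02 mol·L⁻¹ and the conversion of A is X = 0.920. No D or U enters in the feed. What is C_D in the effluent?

2.09 mol·L⁻¹

Exit C_A = C_{A0}(1−X) = 4.02×0.0800 = 0.3216 mol·L⁻¹.
In a CSTR the entire volume is at exit conditions, so r_D = 0.159×0.3216 = 0.05113 and r_U = 0.382×0.3216^2 = 0.03951.
Fraction of consumed A going to D: r_D/(r_D+r_U) = 0.5641.
C_D = 0.5641·C_{A0}·X = 0.5641×4.02×0.920 = 2.09 mol·L⁻¹.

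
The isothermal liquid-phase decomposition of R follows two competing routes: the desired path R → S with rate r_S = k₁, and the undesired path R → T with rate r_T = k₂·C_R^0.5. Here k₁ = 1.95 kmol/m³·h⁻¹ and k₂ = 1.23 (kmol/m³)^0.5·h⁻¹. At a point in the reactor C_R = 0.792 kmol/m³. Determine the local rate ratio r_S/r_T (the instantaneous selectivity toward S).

S_{S/T} = r_S/r_T = (k₁)/(k₂·C_R^0.5) = (k₁/k₂)·C_R^-0.5.
= (1.95) / (1.23×0.7920^0.5) = 1.950/1.095 = 1.78.
The undesired path is higher order in R, so low C_R (CSTR or dilute feed) favours S.

1.78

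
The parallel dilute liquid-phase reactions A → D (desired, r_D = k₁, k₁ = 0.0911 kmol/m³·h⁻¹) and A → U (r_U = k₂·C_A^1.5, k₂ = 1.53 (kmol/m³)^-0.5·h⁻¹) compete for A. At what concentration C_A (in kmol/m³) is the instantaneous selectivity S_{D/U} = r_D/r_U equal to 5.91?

S_{D/U} = (k₁/k₂)·C_A^-1.5 ⇒ C_A = (S·k₂/k₁)^(1/(-1.5)).
= (5.91×1.53/0.0911)^(-0.6667) = (99.26)^(-0.6667) = 0.0466 kmol/m³.

0.0466 kmol/m³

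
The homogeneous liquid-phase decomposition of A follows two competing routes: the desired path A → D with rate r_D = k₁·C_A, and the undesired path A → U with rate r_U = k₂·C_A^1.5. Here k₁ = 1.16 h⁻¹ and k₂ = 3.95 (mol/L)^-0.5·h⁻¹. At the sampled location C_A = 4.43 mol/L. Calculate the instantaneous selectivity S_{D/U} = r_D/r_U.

0.140

S_{D/U} = r_D/r_U = (k₁·C_A)/(k₂·C_A^1.5) = (k₁/k₂)·C_A^-0.5.
= (1.16×4.430) / (3.95×4.430^1.5) = 5.139/36.83 = 0.140.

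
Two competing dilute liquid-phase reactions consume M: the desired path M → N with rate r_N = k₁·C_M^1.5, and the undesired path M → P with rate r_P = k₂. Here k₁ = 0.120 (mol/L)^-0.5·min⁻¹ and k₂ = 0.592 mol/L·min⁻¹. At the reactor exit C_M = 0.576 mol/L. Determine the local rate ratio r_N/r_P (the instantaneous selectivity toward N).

0.0886

S_{N/P} = r_N/r_P = (k₁·C_M^1.5)/(k₂) = (k₁/k₂)·C_M^1.5.
= (0.120×0.5760^1.5) / (0.592) = 0.05246/0.5920 = 0.0886.
Since the desired path is higher order in M, keeping C_M high (PFR or concentrated feed) favours N.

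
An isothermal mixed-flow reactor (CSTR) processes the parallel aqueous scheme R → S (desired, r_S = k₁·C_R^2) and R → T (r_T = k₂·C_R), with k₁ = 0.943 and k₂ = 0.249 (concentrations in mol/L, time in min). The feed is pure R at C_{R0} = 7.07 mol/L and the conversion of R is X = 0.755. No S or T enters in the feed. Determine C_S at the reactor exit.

Exit C_R = C_{R0}(1−X) = 7.07×0.245 = 1.732 mol/L.
A CSTR operates uniformly at the exit composition, giving r_S = 2.829 and r_T = 0.4313 (each k·C_R^n at C_R = 1.732).
Fraction of consumed R going to S: r_S/(r_S+r_T) = 0.8677.
C_S = 0.8677·C_{R0}·X = 0.8677×7.07×0.755 = 4.63 mol/L.

4.63 mol/L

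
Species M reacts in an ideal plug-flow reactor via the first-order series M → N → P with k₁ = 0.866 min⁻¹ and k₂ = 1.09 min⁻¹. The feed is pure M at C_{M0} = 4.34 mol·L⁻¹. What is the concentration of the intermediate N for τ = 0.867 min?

1.40 mol·L⁻¹

The intermediate concentration in a first-order A→B→C sequence is C_N = k₁C_{M0}(e^(−k₁τ) − e^(−k₂τ))/(k₂−k₁).
e^(−k₁τ) = e^(−0.866×0.867) = e^(−0.7508) = 0.4720; e^(−k₂τ) = e^(−0.9450) = 0.3887.
C_N = 0.866×4.34/(1.09−0.866) × (0.4720−0.3887) = 16.78×0.08331 = 1.398 mol·L⁻¹.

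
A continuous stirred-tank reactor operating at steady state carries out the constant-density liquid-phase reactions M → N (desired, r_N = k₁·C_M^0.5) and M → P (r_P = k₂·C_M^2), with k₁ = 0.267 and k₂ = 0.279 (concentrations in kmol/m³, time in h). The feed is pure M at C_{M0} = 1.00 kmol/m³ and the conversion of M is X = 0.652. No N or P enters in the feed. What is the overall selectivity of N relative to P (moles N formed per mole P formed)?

Exit C_M = C_{M0}(1−X) = 1.00×0.348 = 0.3480 kmol/m³.
A CSTR operates uniformly at the exit composition, giving r_N = 0.1575 and r_P = 0.03379 (each k·C_M^n at C_M = 0.3480).
Overall selectivity = C_N/C_P = r_Nτ/(r_Pτ) = r_N/r_P = 4.66.

4.66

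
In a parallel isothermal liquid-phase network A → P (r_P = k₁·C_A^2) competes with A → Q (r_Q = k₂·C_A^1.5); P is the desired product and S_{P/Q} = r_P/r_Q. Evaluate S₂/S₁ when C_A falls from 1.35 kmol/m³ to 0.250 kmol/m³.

S_{P/Q} = (k₁/k₂)·C_A^0.5, so S₂/S₁ = (C_{A,2}/C_{A,1})^0.5.
= (0.250/1.35)^0.5 = (0.1852)^0.5 = 0.430.
Selectivity toward P falls as C_A falls — high-concentration operation is favoured.

0.430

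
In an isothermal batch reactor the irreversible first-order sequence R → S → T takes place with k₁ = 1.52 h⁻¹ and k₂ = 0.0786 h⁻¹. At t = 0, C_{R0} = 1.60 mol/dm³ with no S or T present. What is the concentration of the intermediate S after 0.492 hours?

0.825 mol/dm³

The intermediate concentration in a first-order A→B→C sequence is C_S = k₁C_{R0}(e^(−k₁t) − e^(−k₂t))/(k₂−k₁).
e^(−k₁t) = e^(−1.52×0.492) = e^(−0.7478) = 0.4734; e^(−k₂t) = e^(−0.03867) = 0.9621.
C_S = 1.52×1.60/(0.0786−1.52) × (0.4734−0.9621) = (-1.687)×(-0.4887) = 0.8245 mol/dm³.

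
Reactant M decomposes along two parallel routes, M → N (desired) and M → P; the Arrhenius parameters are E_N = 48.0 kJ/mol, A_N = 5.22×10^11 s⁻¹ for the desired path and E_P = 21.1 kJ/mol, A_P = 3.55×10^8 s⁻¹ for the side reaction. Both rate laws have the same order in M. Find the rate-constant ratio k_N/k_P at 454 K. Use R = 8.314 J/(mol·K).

1.18

With equal orders, S_{N/P} = k_N/k_P = (A_N/A_P)·exp[(E_P−E_N)/(RT)].
(E_P−E_N)/(RT) = (21.1−48.0)×10³/(8.314×454) = -26900/3775 = -7.127.
k_N/k_P = (5.22×10^11/3.55×10^8)·exp(-7.127) = 1470 × 8.034×10^-4 = 1.18.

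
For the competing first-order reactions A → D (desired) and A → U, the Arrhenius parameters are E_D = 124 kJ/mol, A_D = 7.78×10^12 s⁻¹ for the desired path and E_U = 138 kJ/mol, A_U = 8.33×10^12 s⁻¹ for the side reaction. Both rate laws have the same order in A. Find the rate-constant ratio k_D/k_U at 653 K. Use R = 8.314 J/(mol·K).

12.3

Since both paths have the same order in A, the concentration cancels and S_{D/U} = k_D/k_U = (A_D/A_U)·exp[(E_U−E_D)/(RT)].
(E_U−E_D)/(RT) = (138−124)×10³/(8.314×653) = 14000/5429 = 2.579.
k_D/k_U = (7.78×10^12/8.33×10^12)·exp(2.579) = 0.9340 × 13.18 = 12.3.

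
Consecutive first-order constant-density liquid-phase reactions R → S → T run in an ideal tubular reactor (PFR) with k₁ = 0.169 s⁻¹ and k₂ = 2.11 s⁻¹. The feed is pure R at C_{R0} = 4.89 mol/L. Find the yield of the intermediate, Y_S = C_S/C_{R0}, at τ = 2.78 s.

Solving the coupled first-order balances gives C_S(τ) = [k₁/(k₂−k₁)]·C_{R0}·(e^(−k₁τ) − e^(−k₂τ)).
e^(−k₁τ) = e^(−0.169×2.78) = e^(−0.4698) = 0.6251; e^(−k₂τ) = e^(−5.866) = 0.002835.
C_S = 0.169×4.89/(2.11−0.169) × (0.6251−0.002835) = 0.4258×0.6223 = 0.2649 mol/L.
Y_S = C_S/C_{R0} = 0.2649/4.89 = 0.0542.

0.0542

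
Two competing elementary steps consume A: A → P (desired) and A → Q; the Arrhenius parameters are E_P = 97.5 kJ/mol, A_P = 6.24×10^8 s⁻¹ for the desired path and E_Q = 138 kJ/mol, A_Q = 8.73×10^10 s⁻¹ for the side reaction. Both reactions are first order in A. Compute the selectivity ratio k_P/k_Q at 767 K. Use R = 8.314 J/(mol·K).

4.10

With equal orders, S_{P/Q} = k_P/k_Q = (A_P/A_Q)·exp[(E_Q−E_P)/(RT)].
(E_Q−E_P)/(RT) = (138−97.5)×10³/(8.314×767) = 40500/6377 = 6.351.
k_P/k_Q = (6.24×10^8/8.73×10^10)·exp(6.351) = 0.007148 × 573.1 = 4.10.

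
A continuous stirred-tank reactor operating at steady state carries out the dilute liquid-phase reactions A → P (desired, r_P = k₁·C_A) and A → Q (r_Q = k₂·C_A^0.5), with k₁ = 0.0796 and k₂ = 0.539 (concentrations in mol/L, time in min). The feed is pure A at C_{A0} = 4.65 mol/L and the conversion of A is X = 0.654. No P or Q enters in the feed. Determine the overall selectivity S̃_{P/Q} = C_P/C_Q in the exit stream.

Exit C_A = C_{A0}(1−X) = 4.65×0.346 = 1.609 mol/L.
A CSTR operates uniformly at the exit composition, giving r_P = 0.1281 and r_Q = 0.6837 (each k·C_A^n at C_A = 1.609).
Overall selectivity = C_P/C_Q = r_Pτ/(r_Qτ) = r_P/r_Q = 0.187.

0.187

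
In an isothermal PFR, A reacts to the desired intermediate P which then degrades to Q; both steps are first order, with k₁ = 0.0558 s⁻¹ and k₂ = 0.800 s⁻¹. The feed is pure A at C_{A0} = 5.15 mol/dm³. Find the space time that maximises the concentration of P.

For first-order series the maximum of C_P occurs at τ_opt = ln(k₂/k₁)/(k₂−k₁).
= ln(0.800/0.0558)/(0.800−0.0558) = ln(14.34)/0.7442 = 2.663/0.7442 = 3.58 s.

3.58 s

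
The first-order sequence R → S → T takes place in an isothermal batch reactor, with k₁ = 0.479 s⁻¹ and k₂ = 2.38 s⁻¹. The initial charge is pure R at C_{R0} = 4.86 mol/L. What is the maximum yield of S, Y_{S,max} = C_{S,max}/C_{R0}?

Evaluating C_S at t_opt = ln(k₂/k₁)/(k₂−k₁) gives C_{S,max}/C_{R0} = (k₁/k₂)^[k₂/(k₂−k₁)].
= (0.479/2.38)^(2.38/(2.38−0.479)) = (0.2013)^(1.252) = 0.1344.

0.134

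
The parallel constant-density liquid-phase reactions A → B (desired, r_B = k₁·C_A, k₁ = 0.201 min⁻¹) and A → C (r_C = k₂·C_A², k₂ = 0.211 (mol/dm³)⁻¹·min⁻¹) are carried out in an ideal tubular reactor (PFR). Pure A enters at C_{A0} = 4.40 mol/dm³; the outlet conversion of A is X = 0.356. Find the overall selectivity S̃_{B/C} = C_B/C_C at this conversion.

0.267

C_A = C_{A0}(1−X) = 2.834 mol/dm³.
Along a PFR/batch, dC_B/dC_A = −r_B/(r_B+r_C) = −k₁/(k₁+k₂·C_A).
Integrating from C_{A0} to C_A: C_B = (0.201/0.211)·ln[(0.201+0.211·4.40)/(0.201+0.211·2.83)] = 0.9526·ln(1.129/0.7989) = 0.3298 mol/dm³.
C_C = (C_{A0}−C_A)−C_B = 1.237 mol/dm³; S̃_{B/C} = 0.3298/1.237 = 0.267.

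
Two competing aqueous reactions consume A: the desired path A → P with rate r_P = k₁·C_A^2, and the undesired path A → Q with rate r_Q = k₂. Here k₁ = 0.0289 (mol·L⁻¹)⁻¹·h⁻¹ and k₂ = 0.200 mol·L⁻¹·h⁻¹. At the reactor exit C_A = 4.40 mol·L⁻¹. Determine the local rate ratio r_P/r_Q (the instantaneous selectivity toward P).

2.80

S_{P/Q} = r_P/r_Q = (k₁·C_A^2)/(k₂) = (k₁/k₂)·C_A^2.
= (0.0289×4.400^2) / (0.200) = 0.5595/0.2000 = 2.80.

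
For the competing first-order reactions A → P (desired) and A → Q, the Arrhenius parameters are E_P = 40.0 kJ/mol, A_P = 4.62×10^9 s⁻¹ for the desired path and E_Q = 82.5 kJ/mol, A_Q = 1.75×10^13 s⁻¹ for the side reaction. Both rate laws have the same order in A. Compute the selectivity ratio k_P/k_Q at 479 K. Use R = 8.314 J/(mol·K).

11.4

k_P/k_Q = (A_P/A_Q)·exp[−(E_P−E_Q)/(RT)] = (A_P/A_Q)·exp[(E_Q−E_P)/(RT)].
(E_Q−E_P)/(RT) = (82.5−40.0)×10³/(8.314×479) = 42500/3982 = 10.67.
k_P/k_Q = (4.62×10^9/1.75×10^13)·exp(10.67) = 2.640×10^-4 × 43129 = 11.4.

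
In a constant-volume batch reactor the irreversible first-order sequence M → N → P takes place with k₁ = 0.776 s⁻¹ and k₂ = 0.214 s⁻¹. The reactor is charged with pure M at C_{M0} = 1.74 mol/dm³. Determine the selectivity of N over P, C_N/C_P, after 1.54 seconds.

4.71

For first-order series with pure M initially, C_N(t) = k₁C_{M0}/(k₂−k₁)·(e^(−k₁t) − e^(−k₂t)).
e^(−k₁t) = e^(−0.776×1.54) = e^(−1.195) = 0.3027; e^(−k₂t) = e^(−0.3296) = 0.7192.
C_N = 0.776×1.74/(0.214−0.776) × (0.3027−0.7192) = (-2.403)×(-0.4165) = 1.001 mol/dm³.
C_M = C_{M0}e^(−k₁t) = 0.5267 mol/dm³, so C_P = C_{M0}−C_M−C_N = 0.2125 mol/dm³; C_N/C_P = 4.71.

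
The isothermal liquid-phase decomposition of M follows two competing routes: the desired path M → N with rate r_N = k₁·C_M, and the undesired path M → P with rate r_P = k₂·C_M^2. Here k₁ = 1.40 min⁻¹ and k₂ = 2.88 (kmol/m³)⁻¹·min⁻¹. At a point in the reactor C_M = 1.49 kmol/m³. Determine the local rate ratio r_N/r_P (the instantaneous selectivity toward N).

S_{N/P} = r_N/r_P = (k₁·C_M)/(k₂·C_M^2) = (k₁/k₂)·C_M⁻¹.
= (1.40×1.490) / (2.88×1.490^2) = 2.086/6.394 = 0.326.

0.326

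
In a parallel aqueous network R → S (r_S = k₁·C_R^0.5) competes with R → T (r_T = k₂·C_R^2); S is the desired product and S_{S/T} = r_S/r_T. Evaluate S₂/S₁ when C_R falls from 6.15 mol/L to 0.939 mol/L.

S_{S/T} = (k₁/k₂)·C_R^-1.5, so S₂/S₁ = (C_{R,2}/C_{R,1})^-1.5.
= (0.939/6.15)^(-1.5) = (0.1527)^(-1.5) = 16.8.

16.8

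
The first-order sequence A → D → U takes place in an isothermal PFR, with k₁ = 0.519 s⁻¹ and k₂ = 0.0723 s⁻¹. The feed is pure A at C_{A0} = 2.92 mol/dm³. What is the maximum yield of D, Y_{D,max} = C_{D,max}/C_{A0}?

Evaluating C_D at τ_opt = ln(k₂/k₁)/(k₂−k₁) gives C_{D,max}/C_{A0} = (k₁/k₂)^[k₂/(k₂−k₁)].
= (0.519/0.0723)^(0.0723/(0.0723−0.519)) = (7.178)^(-0.1619) = 0.7269.

0.727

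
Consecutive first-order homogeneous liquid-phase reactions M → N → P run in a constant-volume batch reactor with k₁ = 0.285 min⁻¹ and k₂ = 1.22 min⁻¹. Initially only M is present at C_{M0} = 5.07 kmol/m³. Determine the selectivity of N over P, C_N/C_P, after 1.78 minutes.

Solving the coupled first-order balances gives C_N(t) = [k₁/(k₂−k₁)]·C_{M0}·(e^(−k₁t) − e^(−k₂t)).
e^(−k₁t) = e^(−0.285×1.78) = e^(−0.5073) = 0.6021; e^(−k₂t) = e^(−2.172) = 0.1140.
C_N = 0.285×5.07/(1.22−0.285) × (0.6021−0.1140) = 1.545×0.4881 = 0.7543 kmol/m³.
C_M = C_{M0}e^(−k₁t) = 3.053 kmol/m³, so C_P = C_{M0}−C_M−C_N = 1.263 kmol/m³; C_N/C_P = 0.597.

0.597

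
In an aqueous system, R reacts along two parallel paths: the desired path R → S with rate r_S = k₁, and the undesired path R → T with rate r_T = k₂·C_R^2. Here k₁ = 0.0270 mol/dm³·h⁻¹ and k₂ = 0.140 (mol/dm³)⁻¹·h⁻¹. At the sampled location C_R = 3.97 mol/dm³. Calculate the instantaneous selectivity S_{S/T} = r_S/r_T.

S_{S/T} = r_S/r_T = (k₁)/(k₂·C_R^2) = (k₁/k₂)·C_R^-2.
= (0.0270) / (0.140×3.970^2) = 0.02700/2.207 = 0.0122.

0.0122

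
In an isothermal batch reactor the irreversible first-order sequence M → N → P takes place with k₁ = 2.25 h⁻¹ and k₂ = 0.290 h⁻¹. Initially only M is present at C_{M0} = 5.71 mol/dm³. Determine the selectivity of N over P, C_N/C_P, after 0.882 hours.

5.56

For first-order series with pure M initially, C_N(t) = k₁C_{M0}/(k₂−k₁)·(e^(−k₁t) − e^(−k₂t)).
e^(−k₁t) = e^(−2.25×0.882) = e^(−1.984) = 0.1374; e^(−k₂t) = e^(−0.2558) = 0.7743.
C_N = 2.25×5.71/(0.290−2.25) × (0.1374−0.7743) = (-6.555)×(-0.6369) = 4.175 mol/dm³.
C_M = C_{M0}e^(−k₁t) = 0.7848 mol/dm³, so C_P = C_{M0}−C_M−C_N = 0.7506 mol/dm³; C_N/C_P = 5.56.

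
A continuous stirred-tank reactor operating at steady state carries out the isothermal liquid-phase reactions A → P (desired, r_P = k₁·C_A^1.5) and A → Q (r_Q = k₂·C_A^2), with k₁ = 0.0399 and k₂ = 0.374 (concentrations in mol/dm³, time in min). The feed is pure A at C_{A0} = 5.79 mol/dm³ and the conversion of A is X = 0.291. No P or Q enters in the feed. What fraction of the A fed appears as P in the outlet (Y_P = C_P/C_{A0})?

Exit C_A = C_{A0}(1−X) = 5.79×0.709 = 4.105 mol/dm³.
In a CSTR the entire volume is at exit conditions, so r_P = 0.0399×4.105^1.5 = 0.3319 and r_Q = 0.374×4.105^2 = 6.303.
Fraction of consumed A going to P: r_P/(r_P+r_Q) = 0.05002.
C_P = 0.05002·C_{A0}·X = 0.05002×5.79×0.291 = 0.0843 mol/dm³; Y_P = C_P/C_{A0} = 0.0146.

0.0146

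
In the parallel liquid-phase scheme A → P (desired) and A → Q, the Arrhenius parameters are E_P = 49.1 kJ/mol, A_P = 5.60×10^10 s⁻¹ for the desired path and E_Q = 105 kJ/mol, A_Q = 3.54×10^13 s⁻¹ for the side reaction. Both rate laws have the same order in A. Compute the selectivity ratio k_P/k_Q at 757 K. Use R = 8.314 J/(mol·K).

11.4

Since both paths have the same order in A, the concentration cancels and S_{P/Q} = k_P/k_Q = (A_P/A_Q)·exp[(E_Q−E_P)/(RT)].
(E_Q−E_P)/(RT) = (105−49.1)×10³/(8.314×757) = 55900/6294 = 8.882.
k_P/k_Q = (5.60×10^10/3.54×10^13)·exp(8.882) = 0.001582 × 7200 = 11.4.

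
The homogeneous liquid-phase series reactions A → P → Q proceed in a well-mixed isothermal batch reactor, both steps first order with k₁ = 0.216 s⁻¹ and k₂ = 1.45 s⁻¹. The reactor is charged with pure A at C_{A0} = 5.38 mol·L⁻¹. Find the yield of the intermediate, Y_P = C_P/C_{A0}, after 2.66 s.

The intermediate concentration in a first-order A→B→C sequence is C_P = k₁C_{A0}(e^(−k₁t) − e^(−k₂t))/(k₂−k₁).
e^(−k₁t) = e^(−0.216×2.66) = e^(−0.5746) = 0.5630; e^(−k₂t) = e^(−3.857) = 0.02113.
C_P = 0.216×5.38/(1.45−0.216) × (0.5630−0.02113) = 0.9417×0.5418 = 0.5102 mol·L⁻¹.
Y_P = C_P/C_{A0} = 0.5102/5.38 = 0.0948.

0.0948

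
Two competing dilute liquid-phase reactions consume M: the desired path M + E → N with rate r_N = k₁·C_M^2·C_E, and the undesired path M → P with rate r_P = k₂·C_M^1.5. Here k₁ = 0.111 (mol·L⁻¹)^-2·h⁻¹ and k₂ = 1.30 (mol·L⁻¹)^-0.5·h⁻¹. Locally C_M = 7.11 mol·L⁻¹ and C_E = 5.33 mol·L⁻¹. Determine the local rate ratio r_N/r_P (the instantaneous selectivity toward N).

1.21

S_{N/P} = r_N/r_P = (k₁·C_M^2·C_E)/(k₂·C_M^1.5) = (k₁/k₂)·C_M^0.5·C_E.
= (0.111×7.110^2×5.330) / (1.30×7.110^1.5) = 29.91/24.65 = 1.21.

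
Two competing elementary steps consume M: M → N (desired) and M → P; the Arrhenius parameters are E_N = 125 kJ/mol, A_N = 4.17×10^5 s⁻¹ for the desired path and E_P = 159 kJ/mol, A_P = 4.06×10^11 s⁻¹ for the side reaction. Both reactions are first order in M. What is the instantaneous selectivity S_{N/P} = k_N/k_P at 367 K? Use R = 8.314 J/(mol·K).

With equal orders, S_{N/P} = k_N/k_P = (A_N/A_P)·exp[(E_P−E_N)/(RT)].
(E_P−E_N)/(RT) = (159−125)×10³/(8.314×367) = 34000/3051 = 11.14.
k_N/k_P = (4.17×10^5/4.06×10^11)·exp(11.14) = 1.027×10^-6 × 69080 = 0.0710.
Since E_N < E_P, lowering the temperature improves selectivity toward N.

0.0710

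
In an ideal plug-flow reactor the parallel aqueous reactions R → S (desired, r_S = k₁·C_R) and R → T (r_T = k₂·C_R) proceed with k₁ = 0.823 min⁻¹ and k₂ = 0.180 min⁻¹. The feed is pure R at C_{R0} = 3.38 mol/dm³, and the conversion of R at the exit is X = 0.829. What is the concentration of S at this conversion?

C_R = C_{R0}(1−X) = 0.5780 mol/dm³.
Both paths are first order in R, so the instantaneous fraction to S is constant: dC_S/d(−C_R) = k₁/(k₁+k₂) = 0.8205.
C_S = 0.8205·(C_{R0}−C_R) = 0.8205×2.802 = 2.30 mol/dm³.

2.30 mol/dm³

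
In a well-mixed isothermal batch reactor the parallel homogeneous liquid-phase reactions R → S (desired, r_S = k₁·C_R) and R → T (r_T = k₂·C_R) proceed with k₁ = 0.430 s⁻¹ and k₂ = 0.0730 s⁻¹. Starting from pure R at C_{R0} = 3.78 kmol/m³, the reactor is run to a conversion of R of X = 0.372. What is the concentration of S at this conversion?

1.20 kmol/m³

C_R = C_{R0}(1−X) = 2.374 kmol/m³.
Both paths are first order in R, so the instantaneous fraction to S is constant: dC_S/d(−C_R) = k₁/(k₁+k₂) = 0.8549.
C_S = 0.8549·(C_{R0}−C_R) = 0.8549×1.406 = 1.20 kmol/m³.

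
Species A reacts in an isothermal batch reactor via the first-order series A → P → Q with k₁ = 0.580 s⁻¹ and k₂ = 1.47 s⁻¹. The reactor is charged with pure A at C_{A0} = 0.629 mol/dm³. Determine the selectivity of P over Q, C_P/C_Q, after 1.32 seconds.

Solving the coupled first-order balances gives C_P(t) = [k₁/(k₂−k₁)]·C_{A0}·(e^(−k₁t) − e^(−k₂t)).
e^(−k₁t) = e^(−0.580×1.32) = e^(−0.7656) = 0.4651; e^(−k₂t) = e^(−1.940) = 0.1436.
C_P = 0.580×0.629/(1.47−0.580) × (0.4651−0.1436) = 0.4099×0.3214 = 0.1317 mol/dm³.
C_A = C_{A0}e^(−k₁t) = 0.2925 mol/dm³, so C_Q = C_{A0}−C_A−C_P = 0.2047 mol/dm³; C_P/C_Q = 0.644.

0.644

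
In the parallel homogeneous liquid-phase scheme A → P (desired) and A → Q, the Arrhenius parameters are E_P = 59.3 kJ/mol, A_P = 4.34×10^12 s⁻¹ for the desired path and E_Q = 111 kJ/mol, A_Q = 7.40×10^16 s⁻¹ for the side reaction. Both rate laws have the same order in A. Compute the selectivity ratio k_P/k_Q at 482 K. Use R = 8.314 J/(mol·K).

23.5

Since both paths have the same order in A, the concentration cancels and S_{P/Q} = k_P/k_Q = (A_P/A_Q)·exp[(E_Q−E_P)/(RT)].
(E_Q−E_P)/(RT) = (111−59.3)×10³/(8.314×482) = 51700/4007 = 12.90.
k_P/k_Q = (4.34×10^12/7.40×10^16)·exp(12.90) = 5.865×10^-5 × 4.008×10^5 = 23.5.
Since E_P < E_Q, lowering the temperature improves selectivity toward P.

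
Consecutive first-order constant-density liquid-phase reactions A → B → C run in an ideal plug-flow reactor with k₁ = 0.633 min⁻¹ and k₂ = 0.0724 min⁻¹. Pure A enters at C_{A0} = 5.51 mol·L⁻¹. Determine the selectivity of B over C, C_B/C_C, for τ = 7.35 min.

1.93

The intermediate concentration in a first-order A→B→C sequence is C_B = k₁C_{A0}(e^(−k₁τ) − e^(−k₂τ))/(k₂−k₁).
e^(−k₁τ) = e^(−0.633×7.35) = e^(−4.653) = 0.009537; e^(−k₂τ) = e^(−0.5321) = 0.5873.
C_B = 0.633×5.51/(0.0724−0.633) × (0.009537−0.5873) = (-6.222)×(-0.5778) = 3.595 mol·L⁻¹.
C_A = C_{A0}e^(−k₁τ) = 0.05255 mol·L⁻¹, so C_C = C_{A0}−C_A−C_B = 1.863 mol·L⁻¹; C_B/C_C = 1.93.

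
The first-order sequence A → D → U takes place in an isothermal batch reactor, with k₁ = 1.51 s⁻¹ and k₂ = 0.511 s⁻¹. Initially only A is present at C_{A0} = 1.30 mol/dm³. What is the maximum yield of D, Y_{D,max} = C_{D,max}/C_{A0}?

For a first-order series the maximum intermediate yield is C_{D,max}/C_{A0} = (k₁/k₂)^[k₂/(k₂−k₁)].
= (1.51/0.511)^(0.511/(0.511−1.51)) = (2.955)^(-0.5115) = 0.5745.

0.575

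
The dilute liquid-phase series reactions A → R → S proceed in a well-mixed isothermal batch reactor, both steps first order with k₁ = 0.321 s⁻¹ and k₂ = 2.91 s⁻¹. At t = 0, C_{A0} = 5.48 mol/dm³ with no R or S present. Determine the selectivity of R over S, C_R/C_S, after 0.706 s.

For first-order series with pure A initially, C_R(t) = k₁C_{A0}/(k₂−k₁)·(e^(−k₁t) − e^(−k₂t)).
e^(−k₁t) = e^(−0.321×0.706) = e^(−0.2266) = 0.7972; e^(−k₂t) = e^(−2.054) = 0.1282.
C_R = 0.321×5.48/(2.91−0.321) × (0.7972−0.1282) = 0.6794×0.6691 = 0.4546 mol/dm³.
C_A = C_{A0}e^(−k₁t) = 4.369 mol/dm³, so C_S = C_{A0}−C_A−C_R = 0.6567 mol/dm³; C_R/C_S = 0.692.

0.692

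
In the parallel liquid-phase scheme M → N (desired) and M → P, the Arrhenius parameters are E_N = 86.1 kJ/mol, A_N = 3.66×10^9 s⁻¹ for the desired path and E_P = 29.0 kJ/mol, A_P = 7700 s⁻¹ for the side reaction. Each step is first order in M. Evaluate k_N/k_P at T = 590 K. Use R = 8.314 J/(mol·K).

With equal orders, S_{N/P} = k_N/k_P = (A_N/A_P)·exp[(E_P−E_N)/(RT)].
(E_P−E_N)/(RT) = (29.0−86.1)×10³/(8.314×590) = -57100/4905 = -11.64.
k_N/k_P = (3.66×10^9/7700)·exp(-11.64) = 4.753×10^5 × 8.802×10^-6 = 4.18.
Since E_N > E_P, raising the temperature improves selectivity toward N.

4.18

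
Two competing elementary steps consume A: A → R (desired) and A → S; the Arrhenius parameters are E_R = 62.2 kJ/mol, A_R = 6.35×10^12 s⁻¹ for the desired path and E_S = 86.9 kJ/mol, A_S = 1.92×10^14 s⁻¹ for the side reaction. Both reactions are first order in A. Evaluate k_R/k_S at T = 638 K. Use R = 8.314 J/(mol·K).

3.48

k_R/k_S = (A_R/A_S)·exp[−(E_R−E_S)/(RT)] = (A_R/A_S)·exp[(E_S−E_R)/(RT)].
(E_S−E_R)/(RT) = (86.9−62.2)×10³/(8.314×638) = 24700/5304 = 4.657.
k_R/k_S = (6.35×10^12/1.92×10^14)·exp(4.657) = 0.03307 × 105.3 = 3.48.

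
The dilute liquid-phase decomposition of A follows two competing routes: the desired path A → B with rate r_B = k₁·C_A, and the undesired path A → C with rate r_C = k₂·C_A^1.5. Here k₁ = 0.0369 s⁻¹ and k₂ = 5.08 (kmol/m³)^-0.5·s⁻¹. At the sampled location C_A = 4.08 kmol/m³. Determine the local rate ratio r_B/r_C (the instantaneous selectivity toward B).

S_{B/C} = r_B/r_C = (k₁·C_A)/(k₂·C_A^1.5) = (k₁/k₂)·C_A^-0.5.
= (0.0369×4.080) / (5.08×4.080^1.5) = 0.1506/41.87 = 0.00360.

0.00360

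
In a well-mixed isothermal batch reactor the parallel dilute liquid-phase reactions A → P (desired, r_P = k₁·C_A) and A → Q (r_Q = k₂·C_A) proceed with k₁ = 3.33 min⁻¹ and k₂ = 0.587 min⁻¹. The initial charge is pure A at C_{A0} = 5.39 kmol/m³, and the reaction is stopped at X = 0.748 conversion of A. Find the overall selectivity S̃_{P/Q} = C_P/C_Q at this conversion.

5.67

C_A = C_{A0}(1−X) = 1.358 kmol/m³.
Both paths are first order in A, so the instantaneous fraction to P is constant: dC_P/d(−C_A) = k₁/(k₁+k₂) = 0.8501.
C_P = 0.8501·(C_{A0}−C_A) = 0.8501×4.032 = 3.43 kmol/m³.
C_Q = (C_{A0}−C_A)−C_P = 0.6042 kmol/m³; S̃_{P/Q} = 3.428/0.6042 = 5.67.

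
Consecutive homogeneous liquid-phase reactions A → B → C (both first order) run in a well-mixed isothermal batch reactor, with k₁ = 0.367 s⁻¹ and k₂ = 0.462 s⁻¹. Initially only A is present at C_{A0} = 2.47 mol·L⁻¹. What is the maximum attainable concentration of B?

0.806 mol·L⁻¹

For a first-order series the maximum intermediate yield is C_{B,max}/C_{A0} = (k₁/k₂)^[k₂/(k₂−k₁)].
= (0.367/0.462)^(0.462/(0.462−0.367)) = (0.7944)^(4.863) = 0.3264.
C_{B,max} = 0.3264×2.47 = 0.806 mol·L⁻¹.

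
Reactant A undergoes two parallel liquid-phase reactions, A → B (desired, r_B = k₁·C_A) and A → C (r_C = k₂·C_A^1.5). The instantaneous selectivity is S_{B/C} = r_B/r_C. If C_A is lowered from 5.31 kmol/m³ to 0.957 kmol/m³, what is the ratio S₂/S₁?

2.36

S_{B/C} = (k₁/k₂)·C_A^-0.5, so S₂/S₁ = (C_{A,2}/C_{A,1})^-0.5.
= (0.957/5.31)^(-0.5) = (0.1802)^(-0.5) = 2.36.
Selectivity toward B rises as C_A falls — low-concentration operation is favoured.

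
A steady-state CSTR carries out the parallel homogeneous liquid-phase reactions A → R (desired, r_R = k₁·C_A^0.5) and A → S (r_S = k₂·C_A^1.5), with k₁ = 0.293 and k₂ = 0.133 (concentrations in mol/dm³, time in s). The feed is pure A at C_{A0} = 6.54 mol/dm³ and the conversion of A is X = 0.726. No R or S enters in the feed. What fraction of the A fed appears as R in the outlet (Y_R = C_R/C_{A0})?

Exit C_A = C_{A0}(1−X) = 6.54×0.274 = 1.792 mol/dm³.
In a CSTR the entire volume is at exit conditions, so r_R = 0.293×1.792^0.5 = 0.3922 and r_S = 0.133×1.792^1.5 = 0.3190.
Fraction of consumed A going to R: r_R/(r_R+r_S) = 0.5514.
C_R = 0.5514·C_{A0}·X = 0.5514×6.54×0.726 = 2.62 mol/dm³; Y_R = C_R/C_{A0} = 0.400.

0.400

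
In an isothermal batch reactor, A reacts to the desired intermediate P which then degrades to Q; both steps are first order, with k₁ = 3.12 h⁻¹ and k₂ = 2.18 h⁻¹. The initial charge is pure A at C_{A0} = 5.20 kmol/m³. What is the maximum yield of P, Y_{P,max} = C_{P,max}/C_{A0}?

At the optimum, C_{P,max}/C_{A0} = (k₁/k₂)^[k₂/(k₂−k₁)].
= (3.12/2.18)^(2.18/(2.18−3.12)) = (1.431)^(-2.319) = 0.4354.

0.435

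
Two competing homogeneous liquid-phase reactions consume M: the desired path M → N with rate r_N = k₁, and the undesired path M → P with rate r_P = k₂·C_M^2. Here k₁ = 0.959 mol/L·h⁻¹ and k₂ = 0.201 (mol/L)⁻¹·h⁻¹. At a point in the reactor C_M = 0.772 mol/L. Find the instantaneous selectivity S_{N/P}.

S_{N/P} = r_N/r_P = (k₁)/(k₂·C_M^2) = (k₁/k₂)·C_M^-2.
= (0.959) / (0.201×0.7720^2) = 0.9590/0.1198 = 8.01.

8.01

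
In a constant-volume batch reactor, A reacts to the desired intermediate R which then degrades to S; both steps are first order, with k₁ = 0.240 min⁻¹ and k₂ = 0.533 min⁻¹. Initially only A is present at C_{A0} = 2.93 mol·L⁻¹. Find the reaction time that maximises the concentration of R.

Setting dC_R/dt = 0 gives t_opt = ln(k₂/k₁)/(k₂−k₁).
= ln(0.533/0.240)/(0.533−0.240) = ln(2.221)/0.2930 = 0.7979/0.2930 = 2.72 min.

2.72 min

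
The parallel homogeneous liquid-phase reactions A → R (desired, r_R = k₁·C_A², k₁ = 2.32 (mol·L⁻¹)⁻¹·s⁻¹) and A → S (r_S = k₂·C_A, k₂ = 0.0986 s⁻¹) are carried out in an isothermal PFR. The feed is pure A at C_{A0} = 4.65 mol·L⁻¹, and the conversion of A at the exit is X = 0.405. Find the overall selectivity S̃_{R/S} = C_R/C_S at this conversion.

C_A = C_{A0}(1−X) = 2.767 mol·L⁻¹.
Along a PFR/batch, dC_S/dC_A = −r_S/(r_R+r_S) = −k₂/(k₂+k₁·C_A).
Integrating from C_{A0} to C_A: C_S = (0.0986/2.32)·ln[(0.0986+2.32·4.65)/(0.0986+2.32·2.77)] = 0.04250·ln(10.89/6.517) = 0.02180 mol·L⁻¹.
Then C_R = (C_{A0}−C_A) − C_S = 1.883 − 0.02180 = 1.861 mol·L⁻¹.
S̃_{R/S} = C_R/C_S = 1.861/0.02180 = 85.4.

85.4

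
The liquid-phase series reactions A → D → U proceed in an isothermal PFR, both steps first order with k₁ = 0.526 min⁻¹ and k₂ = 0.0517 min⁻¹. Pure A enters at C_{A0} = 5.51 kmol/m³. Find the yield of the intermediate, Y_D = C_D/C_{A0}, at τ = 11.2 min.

0.618

Solving the coupled first-order balances gives C_D(τ) = [k₁/(k₂−k₁)]·C_{A0}·(e^(−k₁τ) − e^(−k₂τ)).
e^(−k₁τ) = e^(−0.526×11.2) = e^(−5.891) = 0.002764; e^(−k₂τ) = e^(−0.5790) = 0.5604.
C_D = 0.526×5.51/(0.0517−0.526) × (0.002764−0.5604) = (-6.111)×(-0.5577) = 3.408 kmol/m³.
Y_D = C_D/C_{A0} = 3.408/5.51 = 0.618.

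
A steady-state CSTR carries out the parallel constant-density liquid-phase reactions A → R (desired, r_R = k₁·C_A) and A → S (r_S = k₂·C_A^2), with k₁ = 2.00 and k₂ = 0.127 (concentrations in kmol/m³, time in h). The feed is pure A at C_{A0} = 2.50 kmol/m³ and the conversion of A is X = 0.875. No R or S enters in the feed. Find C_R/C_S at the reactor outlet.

Exit C_A = C_{A0}(1−X) = 2.50×0.125 = 0.3125 kmol/m³.
Rates in a CSTR are evaluated at the outlet concentration: r_R = 2.00×0.3125 = 0.6250, r_S = 0.127×0.3125^2 = 0.01240.
Overall selectivity = C_R/C_S = r_Rτ/(r_Sτ) = r_R/r_S = 50.4.

50.4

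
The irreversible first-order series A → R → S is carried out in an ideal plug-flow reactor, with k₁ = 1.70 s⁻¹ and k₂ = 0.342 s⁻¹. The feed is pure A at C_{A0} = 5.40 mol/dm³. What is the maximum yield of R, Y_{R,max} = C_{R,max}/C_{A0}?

0.668

At the optimum, C_{R,max}/C_{A0} = (k₁/k₂)^[k₂/(k₂−k₁)].
= (1.70/0.342)^(0.342/(0.342−1.70)) = (4.971)^(-0.2518) = 0.6677.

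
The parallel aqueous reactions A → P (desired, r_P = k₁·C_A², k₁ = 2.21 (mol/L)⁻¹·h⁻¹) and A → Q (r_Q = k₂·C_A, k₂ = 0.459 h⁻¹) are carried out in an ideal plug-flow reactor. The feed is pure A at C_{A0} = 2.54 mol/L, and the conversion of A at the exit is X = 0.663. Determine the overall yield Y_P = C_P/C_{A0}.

0.585

C_A = C_{A0}(1−X) = 0.8560 mol/L.
Along a PFR/batch, dC_Q/dC_A = −r_Q/(r_P+r_Q) = −k₂/(k₂+k₁·C_A).
Integrating from C_{A0} to C_A: C_Q = (0.459/2.21)·ln[(0.459+2.21·2.54)/(0.459+2.21·0.856)] = 0.2077·ln(6.072/2.351) = 0.1971 mol/L.
Then C_P = (C_{A0}−C_A) − C_Q = 1.684 − 0.1971 = 1.487 mol/L.
Y_P = C_P/C_{A0} = 1.487/2.54 = 0.585.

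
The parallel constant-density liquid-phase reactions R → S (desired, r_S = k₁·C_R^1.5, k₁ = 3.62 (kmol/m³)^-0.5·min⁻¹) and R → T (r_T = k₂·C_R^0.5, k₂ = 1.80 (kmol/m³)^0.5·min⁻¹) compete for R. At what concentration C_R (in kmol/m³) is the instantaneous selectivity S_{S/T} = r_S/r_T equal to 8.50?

4.23 kmol/m³

S_{S/T} = (k₁/k₂)·C_R ⇒ C_R = S·k₂/k₁.
= 8.50×1.80/3.62 = 4.23 kmol/m³.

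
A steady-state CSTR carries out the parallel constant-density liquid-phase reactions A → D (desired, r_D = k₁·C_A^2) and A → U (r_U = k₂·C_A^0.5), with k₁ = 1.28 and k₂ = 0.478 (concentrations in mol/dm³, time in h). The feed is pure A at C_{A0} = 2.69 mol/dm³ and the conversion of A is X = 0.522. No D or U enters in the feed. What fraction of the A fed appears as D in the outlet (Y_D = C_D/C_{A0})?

Exit C_A = C_{A0}(1−X) = 2.69×0.478 = 1.286 mol/dm³.
Rates in a CSTR are evaluated at the outlet concentration: r_D = 1.28×1.286^2 = 2.116, r_U = 0.478×1.286^0.5 = 0.5420.
Fraction of consumed A going to D: r_D/(r_D+r_U) = 0.7961.
C_D = 0.7961·C_{A0}·X = 0.7961×2.69×0.522 = 1.12 mol/dm³; Y_D = C_D/C_{A0} = 0.416.

0.416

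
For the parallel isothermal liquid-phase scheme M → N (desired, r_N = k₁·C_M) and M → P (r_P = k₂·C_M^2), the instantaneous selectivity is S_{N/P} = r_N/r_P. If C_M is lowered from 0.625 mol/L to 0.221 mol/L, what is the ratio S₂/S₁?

2.83

S_{N/P} = (k₁/k₂)·C_M⁻¹, so S₂/S₁ = (C_{M,2}/C_{M,1})⁻¹.
= 0.625/0.221 = 2.83.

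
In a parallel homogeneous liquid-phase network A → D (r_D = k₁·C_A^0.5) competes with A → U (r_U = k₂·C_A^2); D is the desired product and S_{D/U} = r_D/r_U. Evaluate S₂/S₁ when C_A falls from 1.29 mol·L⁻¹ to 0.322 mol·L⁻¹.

8.02

S_{D/U} = (k₁/k₂)·C_A^-1.5, so S₂/S₁ = (C_{A,2}/C_{A,1})^-1.5.
= (0.322/1.29)^(-1.5) = (0.2496)^(-1.5) = 8.02.
Selectivity toward D rises as C_A falls — low-concentration operation is favoured.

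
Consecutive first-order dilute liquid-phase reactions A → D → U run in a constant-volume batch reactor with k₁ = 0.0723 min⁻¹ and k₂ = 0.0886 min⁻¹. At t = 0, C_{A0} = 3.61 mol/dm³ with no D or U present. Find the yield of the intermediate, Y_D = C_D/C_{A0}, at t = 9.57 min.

0.321

The intermediate concentration in a first-order A→B→C sequence is C_D = k₁C_{A0}(e^(−k₁t) − e^(−k₂t))/(k₂−k₁).
e^(−k₁t) = e^(−0.0723×9.57) = e^(−0.6919) = 0.5006; e^(−k₂t) = e^(−0.8479) = 0.4283.
C_D = 0.0723×3.61/(0.0886−0.0723) × (0.5006−0.4283) = 16.01×0.07231 = 1.158 mol/dm³.
Y_D = C_D/C_{A0} = 1.158/3.61 = 0.321.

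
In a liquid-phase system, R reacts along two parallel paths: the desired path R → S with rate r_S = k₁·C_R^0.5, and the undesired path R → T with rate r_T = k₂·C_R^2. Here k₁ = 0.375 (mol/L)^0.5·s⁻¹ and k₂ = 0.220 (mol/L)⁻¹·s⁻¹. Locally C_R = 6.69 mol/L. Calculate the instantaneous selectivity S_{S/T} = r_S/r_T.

0.0985

S_{S/T} = r_S/r_T = (k₁·C_R^0.5)/(k₂·C_R^2) = (k₁/k₂)·C_R^-1.5.
= (0.375×6.690^0.5) / (0.220×6.690^2) = 0.9699/9.846 = 0.0985.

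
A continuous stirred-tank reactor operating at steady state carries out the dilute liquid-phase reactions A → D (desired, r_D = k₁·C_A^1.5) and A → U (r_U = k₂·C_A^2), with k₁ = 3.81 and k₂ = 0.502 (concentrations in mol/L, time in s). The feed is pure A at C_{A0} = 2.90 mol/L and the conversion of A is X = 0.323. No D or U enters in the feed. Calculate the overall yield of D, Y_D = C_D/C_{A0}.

0.273

Exit C_A = C_{A0}(1−X) = 2.90×0.677 = 1.963 mol/L.
A CSTR operates uniformly at the exit composition, giving r_D = 10.48 and r_U = 1.935 (each k·C_A^n at C_A = 1.963).
Fraction of consumed A going to D: r_D/(r_D+r_U) = 0.8442.
C_D = 0.8442·C_{A0}·X = 0.8442×2.90×0.323 = 0.791 mol/L; Y_D = C_D/C_{A0} = 0.273.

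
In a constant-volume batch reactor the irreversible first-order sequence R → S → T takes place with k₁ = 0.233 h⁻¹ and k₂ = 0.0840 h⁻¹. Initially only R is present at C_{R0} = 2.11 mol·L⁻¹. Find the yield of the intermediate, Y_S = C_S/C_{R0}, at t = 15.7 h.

0.378

For first-order series with pure R initially, C_S(t) = k₁C_{R0}/(k₂−k₁)·(e^(−k₁t) − e^(−k₂t)).
e^(−k₁t) = e^(−0.233×15.7) = e^(−3.658) = 0.02578; e^(−k₂t) = e^(−1.319) = 0.2675.
C_S = 0.233×2.11/(0.0840−0.233) × (0.02578−0.2675) = (-3.300)×(-0.2417) = 0.7974 mol·L⁻¹.
Y_S = C_S/C_{R0} = 0.7974/2.11 = 0.378.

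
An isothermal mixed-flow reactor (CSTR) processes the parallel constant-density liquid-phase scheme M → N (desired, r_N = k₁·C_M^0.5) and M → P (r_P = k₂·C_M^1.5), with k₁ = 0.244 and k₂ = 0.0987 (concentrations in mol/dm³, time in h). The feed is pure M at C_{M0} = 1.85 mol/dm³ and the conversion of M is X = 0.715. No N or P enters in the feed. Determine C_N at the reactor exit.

Exit C_M = C_{M0}(1−X) = 1.85×0.285 = 0.5273 mol/dm³.
Rates in a CSTR are evaluated at the outlet concentration: r_N = 0.244×0.5273^0.5 = 0.1772, r_P = 0.0987×0.5273^1.5 = 0.03779.
Fraction of consumed M going to N: r_N/(r_N+r_P) = 0.8242.
C_N = 0.8242·C_{M0}·X = 0.8242×1.85×0.715 = 1.09 mol/dm³.

1.09 mol/dm³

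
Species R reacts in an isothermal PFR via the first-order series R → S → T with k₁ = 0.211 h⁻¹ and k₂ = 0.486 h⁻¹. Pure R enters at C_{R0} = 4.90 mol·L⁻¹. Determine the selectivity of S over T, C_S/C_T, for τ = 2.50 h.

For first-order series with pure R initially, C_S(τ) = k₁C_{R0}/(k₂−k₁)·(e^(−k₁τ) − e^(−k₂τ)).
e^(−k₁τ) = e^(−0.211×2.50) = e^(−0.5275) = 0.5901; e^(−k₂τ) = e^(−1.215) = 0.2967.
C_S = 0.211×4.90/(0.486−0.211) × (0.5901−0.2967) = 3.760×0.2934 = 1.103 mol·L⁻¹.
C_R = C_{R0}e^(−k₁τ) = 2.891 mol·L⁻¹, so C_T = C_{R0}−C_R−C_S = 0.9057 mol·L⁻¹; C_S/C_T = 1.22.

1.22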